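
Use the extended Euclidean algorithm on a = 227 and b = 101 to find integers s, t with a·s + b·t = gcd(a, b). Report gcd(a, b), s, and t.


Euclidean algorithm on (227, 101) — divide until remainder is 0:
  227 = 2 · 101 + 25
  101 = 4 · 25 + 1
  25 = 25 · 1 + 0
gcd(227, 101) = 1.
Track Bezout coefficients alongside the remainders: start with r₀ = 227 = a·1 + b·0 (s = 1, t = 0) and r₁ = 101 = a·0 + b·1 (s = 0, t = 1); each new remainder r_{k+1} = r_{k-1} − q_k·r_k inherits s_{k+1} = s_{k-1} − q_k·s_k, t_{k+1} = t_{k-1} − q_k·t_k, so r_k = a·s_k + b·t_k at every step:
  q = 2: r = 25, s = 1 − 2·0 = 1, t = 0 − 2·1 = -2  (check: 227·1 + 101·(-2) = 25)
  q = 4: r = 1, s = 0 − 4·1 = -4, t = 1 − 4·(-2) = 9  (check: 227·(-4) + 101·9 = 1)
The row with r = 1 (the gcd) gives the Bezout coefficients s = -4, t = 9.
Result: 227 · (-4) + 101 · (9) = 1.

gcd(227, 101) = 1; s = -4, t = 9 (check: 227·(-4) + 101·9 = 1).


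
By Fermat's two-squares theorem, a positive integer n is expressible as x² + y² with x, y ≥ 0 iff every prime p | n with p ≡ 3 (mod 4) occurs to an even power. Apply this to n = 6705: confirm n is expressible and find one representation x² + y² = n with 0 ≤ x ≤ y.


Step 1: Factor n = 6705 = 3^2 · 5 · 149.
Step 2: Check the mod-4 condition on each prime factor: 3 ≡ 3 (mod 4), exponent 2 (must be even); 5 ≡ 1 (mod 4), exponent 1; 149 ≡ 1 (mod 4), exponent 1.
All primes ≡ 3 (mod 4) appear to even exponent (or don't appear), so by the two-squares theorem n IS expressible as a sum of two squares.
Step 3: Build a representation. Group n = k² · m with k = 3 and m = 5 · 149 = 745 (a product of primes ≡ 1 (mod 4)); a representation of m scales to one of n via (k·x)² + (k·y)² = k²(x² + y²). Each prime p ≡ 1 (mod 4) is itself a sum of two squares; find a² by testing p − a² for a perfect square:
  5: 5 − 1² = 4 = 2² ⇒ 5 = 1² + 2².
  149: 149 − 1² = 148, 149 − 2² = 145, 149 − 3² = 140, 149 − 4² = 133, 149 − 5² = 124, 149 − 6² = 113, 149 − 7² = 100 = 10² ⇒ 149 = 7² + 10².
  Combine using the Brahmagupta–Fibonacci identity (a² + b²)(c² + d²) = (ac − bd)² + (ad + bc)² = (ac + bd)² + (ad − bc)²:
  5 · 149 = 745: from (1² + 2²)(7² + 10²), take (1·7 − 2·10, 1·10 + 2·7) = (7 − 20, 10 + 14) = (-13, 24); dropping signs (only squares matter) gives (13, 24); check 13² + 24² = 169 + 576 = 745 ✓.
  Scale by k = 3: (3·13, 3·24) = (39, 72).
Step 4: Order so x ≤ y and verify: 39² + 72² = 1521 + 5184 = 6705 = n. ✓

n = 6705 = 39² + 72² (one valid representation with x ≤ y).


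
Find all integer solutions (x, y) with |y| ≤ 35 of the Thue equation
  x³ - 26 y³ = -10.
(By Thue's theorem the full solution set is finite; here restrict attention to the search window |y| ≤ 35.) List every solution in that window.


The equation is x³ - 26y³ = -10. For fixed y, x³ = 26·y³ − 10, so a solution requires the RHS to be a perfect cube.
Strategy: iterate y from -35 to 35, compute RHS = 26·y³ − 10, and check whether it is a (positive or negative) perfect cube.
Check small values of y:
  y = 0: RHS = -10 is not a perfect cube.
  y = 1: RHS = 16 is not a perfect cube.
  y = -1: RHS = -36 is not a perfect cube.
  y = 2: RHS = 198 is not a perfect cube.
  y = -2: RHS = -218 is not a perfect cube.
  y = 3: RHS = 692 is not a perfect cube.
  y = -3: RHS = -712 is not a perfect cube.
Continuing the search up to |y| = 35 finds no solutions either.
No (x, y) in the scanned range satisfies the equation.

No integer solutions with |y| ≤ 35.


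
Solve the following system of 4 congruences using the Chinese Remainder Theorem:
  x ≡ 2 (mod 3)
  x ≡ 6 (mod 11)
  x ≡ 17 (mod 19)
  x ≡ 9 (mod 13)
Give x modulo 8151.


Product of moduli M = 3 · 11 · 19 · 13 = 8151.
Merge one congruence at a time:
  Start: x ≡ 2 (mod 3).
  Combine with x ≡ 6 (mod 11); new modulus lcm = 33.
    Write x = 2 + 3·t and substitute into x ≡ 6 (mod 11): 3·t ≡ 6 − 2 = 4 (mod 11).
    The inverse of 3 mod 11 is 4 (since 3·4 = 12 = 1·11 + 1), so t ≡ 4·4 = 16 ≡ 5 (mod 11).
    Then x = 2 + 3·5 = 17, valid modulo lcm(3, 11) = 33: x ≡ 17 (mod 33).
  Combine with x ≡ 17 (mod 19); new modulus lcm = 627.
    Write x = 17 + 33·t and substitute into x ≡ 17 (mod 19): 33·t ≡ 17 − 17 = 0 (mod 19).
    Reduce coefficients mod 19: 14·t ≡ 0 (mod 19).
    The inverse of 14 mod 19 is 15 (since 14·15 = 210 = 11·19 + 1), so t ≡ 15·0 = 0 ≡ 0 (mod 19).
    Then x = 17 + 33·0 = 17, valid modulo lcm(33, 19) = 627: x ≡ 17 (mod 627).
  Combine with x ≡ 9 (mod 13); new modulus lcm = 8151.
    Write x = 17 + 627·t and substitute into x ≡ 9 (mod 13): 627·t ≡ 9 − 17 = -8 (mod 13).
    Reduce coefficients mod 13: 3·t ≡ 5 (mod 13).
    The inverse of 3 mod 13 is 9 (since 3·9 = 27 = 2·13 + 1), so t ≡ 9·5 = 45 ≡ 6 (mod 13).
    Then x = 17 + 627·6 = 3779, valid modulo lcm(627, 13) = 8151: x ≡ 3779 (mod 8151).
Verify against each original: 3779 mod 3 = 2, 3779 mod 11 = 6, 3779 mod 19 = 17, 3779 mod 13 = 9.

x ≡ 3779 (mod 8151).


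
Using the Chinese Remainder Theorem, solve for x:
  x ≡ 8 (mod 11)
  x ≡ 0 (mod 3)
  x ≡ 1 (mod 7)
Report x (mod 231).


Moduli 11, 3, 7 are pairwise coprime; by CRT there is a unique solution modulo M = 11 · 3 · 7 = 231.
Solve pairwise, accumulating the modulus:
  Start with x ≡ 8 (mod 11).
  Combine with x ≡ 0 (mod 3): since gcd(11, 3) = 1, we get a unique residue mod 33.
    Write x = 8 + 11·t and substitute into x ≡ 0 (mod 3): 11·t ≡ 0 − 8 = -8 (mod 3).
    Reduce coefficients mod 3: 2·t ≡ 1 (mod 3).
    The inverse of 2 mod 3 is 2 (since 2·2 = 4 = 1·3 + 1), so t ≡ 2·1 = 2 ≡ 2 (mod 3).
    Then x = 8 + 11·2 = 30, valid modulo lcm(11, 3) = 33: x ≡ 30 (mod 33).
  Combine with x ≡ 1 (mod 7): since gcd(33, 7) = 1, we get a unique residue mod 231.
    Write x = 30 + 33·t and substitute into x ≡ 1 (mod 7): 33·t ≡ 1 − 30 = -29 (mod 7).
    Reduce coefficients mod 7: 5·t ≡ 6 (mod 7).
    The inverse of 5 mod 7 is 3 (since 5·3 = 15 = 2·7 + 1), so t ≡ 3·6 = 18 ≡ 4 (mod 7).
    Then x = 30 + 33·4 = 162, valid modulo lcm(33, 7) = 231: x ≡ 162 (mod 231).
Verify: 162 mod 11 = 8 ✓, 162 mod 3 = 0 ✓, 162 mod 7 = 1 ✓.

x ≡ 162 (mod 231).


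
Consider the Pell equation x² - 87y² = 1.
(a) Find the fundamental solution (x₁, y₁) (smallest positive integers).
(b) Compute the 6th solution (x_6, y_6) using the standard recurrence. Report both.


Step 1: Find the fundamental solution (x₁, y₁) of x² - 87y² = 1.
  Expand √87 as a continued fraction. a₀ = ⌊√87⌋ = 9; iterate m_{k+1} = d_k·a_k − m_k, d_{k+1} = (87 − m_{k+1}²)/d_k, a_{k+1} = ⌊(a₀ + m_{k+1})/d_{k+1}⌋ (starting m₀ = 0, d₀ = 1), with convergents p_k = a_k·p_{k-1} + p_{k-2}, q_k = a_k·q_{k-1} + q_{k-2} (p₋₁ = 1, q₋₁ = 0):
  k = 0: a₀ = 9; p₀/q₀ = 9/1; p₀² − 87·q₀² = 81 − 87 = -6.
  k = 1: m = 9, d = 6, a = ⌊(9 + 9)/6⌋ = 3; p/q = (3·9 + 1)/(3·1 + 0) = 28/3; p² − 87·q² = 784 − 783 = 1.
  The first convergent with p² − 87·q² = 1 gives the fundamental solution (x₁, y₁) = (28, 3).
Step 2: Apply the recurrence (x_{n+1}, y_{n+1}) = (x₁x_n + 87y₁y_n, x₁y_n + y₁x_n) repeatedly.
  From (x_1, y_1) = (28, 3): x_2 = 28·28 + 87·3·3 = 1567; y_2 = 28·3 + 3·28 = 168.
  From (x_2, y_2) = (1567, 168): x_3 = 28·1567 + 87·3·168 = 87724; y_3 = 28·168 + 3·1567 = 9405.
  From (x_3, y_3) = (87724, 9405): x_4 = 28·87724 + 87·3·9405 = 4910977; y_4 = 28·9405 + 3·87724 = 526512.
  From (x_4, y_4) = (4910977, 526512): x_5 = 28·4910977 + 87·3·526512 = 274926988; y_5 = 28·526512 + 3·4910977 = 29475267.
  From (x_5, y_5) = (274926988, 29475267): x_6 = 28·274926988 + 87·3·29475267 = 15391000351; y_6 = 28·29475267 + 3·274926988 = 1650088440.
Step 3: Verify x_6² - 87·y_6² = 236882891804482123201 - 236882891804482123200 = 1 (should be 1). ✓

(x_1, y_1) = (28, 3); (x_6, y_6) = (15391000351, 1650088440).


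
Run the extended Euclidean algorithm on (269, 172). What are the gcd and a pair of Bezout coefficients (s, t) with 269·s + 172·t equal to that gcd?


Euclidean algorithm on (269, 172) — divide until remainder is 0:
  269 = 1 · 172 + 97
  172 = 1 · 97 + 75
  97 = 1 · 75 + 22
  75 = 3 · 22 + 9
  22 = 2 · 9 + 4
  9 = 2 · 4 + 1
  4 = 4 · 1 + 0
gcd(269, 172) = 1.
Track Bezout coefficients alongside the remainders: start with r₀ = 269 = a·1 + b·0 (s = 1, t = 0) and r₁ = 172 = a·0 + b·1 (s = 0, t = 1); each new remainder r_{k+1} = r_{k-1} − q_k·r_k inherits s_{k+1} = s_{k-1} − q_k·s_k, t_{k+1} = t_{k-1} − q_k·t_k, so r_k = a·s_k + b·t_k at every step:
  q = 1: r = 97, s = 1 − 1·0 = 1, t = 0 − 1·1 = -1  (check: 269·1 + 172·(-1) = 97)
  q = 1: r = 75, s = 0 − 1·1 = -1, t = 1 − 1·(-1) = 2  (check: 269·(-1) + 172·2 = 75)
  q = 1: r = 22, s = 1 − 1·(-1) = 2, t = -1 − 1·2 = -3  (check: 269·2 + 172·(-3) = 22)
  q = 3: r = 9, s = -1 − 3·2 = -7, t = 2 − 3·(-3) = 11  (check: 269·(-7) + 172·11 = 9)
  q = 2: r = 4, s = 2 − 2·(-7) = 16, t = -3 − 2·11 = -25  (check: 269·16 + 172·(-25) = 4)
  q = 2: r = 1, s = -7 − 2·16 = -39, t = 11 − 2·(-25) = 61  (check: 269·(-39) + 172·61 = 1)
The row with r = 1 (the gcd) gives the Bezout coefficients s = -39, t = 61.
Result: 269 · (-39) + 172 · (61) = 1.

gcd(269, 172) = 1; s = -39, t = 61 (check: 269·(-39) + 172·61 = 1).


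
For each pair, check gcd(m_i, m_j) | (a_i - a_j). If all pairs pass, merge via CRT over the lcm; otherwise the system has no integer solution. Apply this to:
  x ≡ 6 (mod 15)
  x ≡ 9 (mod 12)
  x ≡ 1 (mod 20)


Moduli 15, 12, 20 are not pairwise coprime, so CRT works modulo lcm(m_i) when all pairwise compatibility conditions hold.
Pairwise compatibility: gcd(m_i, m_j) must divide a_i - a_j for every pair.
Merge one congruence at a time:
  Start: x ≡ 6 (mod 15).
  Combine with x ≡ 9 (mod 12): gcd(15, 12) = 3; 9 - 6 = 3, which IS divisible by 3, so compatible.
    Write x = 6 + 15·t and substitute into x ≡ 9 (mod 12): 15·t ≡ 9 − 6 = 3 (mod 12).
    Divide the congruence (and modulus) by g = 3: 5·t ≡ 1 (mod 4).
    Reduce coefficients mod 4: 1·t ≡ 1 (mod 4).
    So t ≡ 1 (mod 4).
    Then x = 6 + 15·1 = 21, valid modulo lcm(15, 12) = 60: x ≡ 21 (mod 60).
  Combine with x ≡ 1 (mod 20): gcd(60, 20) = 20; 1 - 21 = -20, which IS divisible by 20, so compatible.
    Write x = 21 + 60·t and substitute into x ≡ 1 (mod 20): 60·t ≡ 1 − 21 = -20 (mod 20).
    Divide the congruence (and modulus) by g = 20: 3·t ≡ -1 (mod 1).
    Modulo 1 every t works; take t = 0.
    Then x = 21 + 60·0 = 21, valid modulo lcm(60, 20) = 60: x ≡ 21 (mod 60).
Verify: 21 mod 15 = 6, 21 mod 12 = 9, 21 mod 20 = 1.

x ≡ 21 (mod 60).


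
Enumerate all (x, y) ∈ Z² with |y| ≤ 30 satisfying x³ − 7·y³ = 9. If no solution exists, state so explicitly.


The equation is x³ - 7y³ = 9. For fixed y, x³ = 7·y³ + 9, so a solution requires the RHS to be a perfect cube.
Strategy: iterate y from -30 to 30, compute RHS = 7·y³ + 9, and check whether it is a (positive or negative) perfect cube.
Check small values of y:
  y = 0: RHS = 9 is not a perfect cube.
  y = 1: RHS = 16 is not a perfect cube.
  y = -1: RHS = 2 is not a perfect cube.
  y = 2: RHS = 65 is not a perfect cube.
  y = -2: RHS = -47 is not a perfect cube.
  y = 3: RHS = 198 is not a perfect cube.
  y = -3: RHS = -180 is not a perfect cube.
Continuing the search up to |y| = 30 finds no solutions either.
No (x, y) in the scanned range satisfies the equation.

No integer solutions with |y| ≤ 30.


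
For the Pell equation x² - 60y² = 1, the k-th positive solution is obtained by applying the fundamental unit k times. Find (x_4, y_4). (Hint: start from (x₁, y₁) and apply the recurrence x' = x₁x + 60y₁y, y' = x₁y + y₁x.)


Step 1: Find the fundamental solution (x₁, y₁) of x² - 60y² = 1.
  Expand √60 as a continued fraction. a₀ = ⌊√60⌋ = 7; iterate m_{k+1} = d_k·a_k − m_k, d_{k+1} = (60 − m_{k+1}²)/d_k, a_{k+1} = ⌊(a₀ + m_{k+1})/d_{k+1}⌋ (starting m₀ = 0, d₀ = 1), with convergents p_k = a_k·p_{k-1} + p_{k-2}, q_k = a_k·q_{k-1} + q_{k-2} (p₋₁ = 1, q₋₁ = 0):
  k = 0: a₀ = 7; p₀/q₀ = 7/1; p₀² − 60·q₀² = 49 − 60 = -11.
  k = 1: m = 7, d = 11, a = ⌊(7 + 7)/11⌋ = 1; p/q = (1·7 + 1)/(1·1 + 0) = 8/1; p² − 60·q² = 64 − 60 = 4.
  k = 2: m = 4, d = 4, a = ⌊(7 + 4)/4⌋ = 2; p/q = (2·8 + 7)/(2·1 + 1) = 23/3; p² − 60·q² = 529 − 540 = -11.
  k = 3: m = 4, d = 11, a = ⌊(7 + 4)/11⌋ = 1; p/q = (1·23 + 8)/(1·3 + 1) = 31/4; p² − 60·q² = 961 − 960 = 1.
  The first convergent with p² − 60·q² = 1 gives the fundamental solution (x₁, y₁) = (31, 4).
Step 2: Apply the recurrence (x_{n+1}, y_{n+1}) = (x₁x_n + 60y₁y_n, x₁y_n + y₁x_n) repeatedly.
  From (x_1, y_1) = (31, 4): x_2 = 31·31 + 60·4·4 = 1921; y_2 = 31·4 + 4·31 = 248.
  From (x_2, y_2) = (1921, 248): x_3 = 31·1921 + 60·4·248 = 119071; y_3 = 31·248 + 4·1921 = 15372.
  From (x_3, y_3) = (119071, 15372): x_4 = 31·119071 + 60·4·15372 = 7380481; y_4 = 31·15372 + 4·119071 = 952816.
Step 3: Verify x_4² - 60·y_4² = 54471499791361 - 54471499791360 = 1 (should be 1). ✓

(x_1, y_1) = (31, 4); (x_4, y_4) = (7380481, 952816).


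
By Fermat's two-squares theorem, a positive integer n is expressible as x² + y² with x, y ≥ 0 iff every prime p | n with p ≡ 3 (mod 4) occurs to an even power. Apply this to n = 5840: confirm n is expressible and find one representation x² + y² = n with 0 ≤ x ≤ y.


Step 1: Factor n = 5840 = 2^4 · 5 · 73.
Step 2: Check the mod-4 condition on each prime factor: 2 = 2 (special); 5 ≡ 1 (mod 4), exponent 1; 73 ≡ 1 (mod 4), exponent 1.
All primes ≡ 3 (mod 4) appear to even exponent (or don't appear), so by the two-squares theorem n IS expressible as a sum of two squares.
Step 3: Build a representation. Group n = k² · m with k = 4 and m = 5 · 73 = 365 (a product of primes ≡ 1 (mod 4)); a representation of m scales to one of n via (k·x)² + (k·y)² = k²(x² + y²). Each prime p ≡ 1 (mod 4) is itself a sum of two squares; find a² by testing p − a² for a perfect square:
  5: 5 − 1² = 4 = 2² ⇒ 5 = 1² + 2².
  73: 73 − 1² = 72, 73 − 2² = 69, 73 − 3² = 64 = 8² ⇒ 73 = 3² + 8².
  Combine using the Brahmagupta–Fibonacci identity (a² + b²)(c² + d²) = (ac − bd)² + (ad + bc)² = (ac + bd)² + (ad − bc)²:
  5 · 73 = 365: from (1² + 2²)(3² + 8²), take (1·3 − 2·8, 1·8 + 2·3) = (3 − 16, 8 + 6) = (-13, 14); dropping signs (only squares matter) gives (13, 14); check 13² + 14² = 169 + 196 = 365 ✓.
  Scale by k = 4: (4·13, 4·14) = (52, 56).
Step 4: Order so x ≤ y and verify: 52² + 56² = 2704 + 3136 = 5840 = n. ✓

n = 5840 = 52² + 56² (one valid representation with x ≤ y).


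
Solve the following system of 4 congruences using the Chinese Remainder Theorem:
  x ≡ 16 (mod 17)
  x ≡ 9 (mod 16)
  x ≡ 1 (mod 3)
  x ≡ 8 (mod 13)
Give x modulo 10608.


Product of moduli M = 17 · 16 · 3 · 13 = 10608.
Merge one congruence at a time:
  Start: x ≡ 16 (mod 17).
  Combine with x ≡ 9 (mod 16); new modulus lcm = 272.
    Write x = 16 + 17·t and substitute into x ≡ 9 (mod 16): 17·t ≡ 9 − 16 = -7 (mod 16).
    Reduce coefficients mod 16: 1·t ≡ 9 (mod 16).
    So t ≡ 9 (mod 16).
    Then x = 16 + 17·9 = 169, valid modulo lcm(17, 16) = 272: x ≡ 169 (mod 272).
  Combine with x ≡ 1 (mod 3); new modulus lcm = 816.
    Write x = 169 + 272·t and substitute into x ≡ 1 (mod 3): 272·t ≡ 1 − 169 = -168 (mod 3).
    Reduce coefficients mod 3: 2·t ≡ 0 (mod 3).
    The inverse of 2 mod 3 is 2 (since 2·2 = 4 = 1·3 + 1), so t ≡ 2·0 = 0 ≡ 0 (mod 3).
    Then x = 169 + 272·0 = 169, valid modulo lcm(272, 3) = 816: x ≡ 169 (mod 816).
  Combine with x ≡ 8 (mod 13); new modulus lcm = 10608.
    Write x = 169 + 816·t and substitute into x ≡ 8 (mod 13): 816·t ≡ 8 − 169 = -161 (mod 13).
    Reduce coefficients mod 13: 10·t ≡ 8 (mod 13).
    The inverse of 10 mod 13 is 4 (since 10·4 = 40 = 3·13 + 1), so t ≡ 4·8 = 32 ≡ 6 (mod 13).
    Then x = 169 + 816·6 = 5065, valid modulo lcm(816, 13) = 10608: x ≡ 5065 (mod 10608).
Verify against each original: 5065 mod 17 = 16, 5065 mod 16 = 9, 5065 mod 3 = 1, 5065 mod 13 = 8.

x ≡ 5065 (mod 10608).


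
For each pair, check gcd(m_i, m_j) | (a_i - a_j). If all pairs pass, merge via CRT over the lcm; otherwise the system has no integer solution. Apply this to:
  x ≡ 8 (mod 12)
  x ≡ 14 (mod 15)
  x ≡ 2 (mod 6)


Moduli 12, 15, 6 are not pairwise coprime, so CRT works modulo lcm(m_i) when all pairwise compatibility conditions hold.
Pairwise compatibility: gcd(m_i, m_j) must divide a_i - a_j for every pair.
Merge one congruence at a time:
  Start: x ≡ 8 (mod 12).
  Combine with x ≡ 14 (mod 15): gcd(12, 15) = 3; 14 - 8 = 6, which IS divisible by 3, so compatible.
    Write x = 8 + 12·t and substitute into x ≡ 14 (mod 15): 12·t ≡ 14 − 8 = 6 (mod 15).
    Divide the congruence (and modulus) by g = 3: 4·t ≡ 2 (mod 5).
    The inverse of 4 mod 5 is 4 (since 4·4 = 16 = 3·5 + 1), so t ≡ 4·2 = 8 ≡ 3 (mod 5).
    Then x = 8 + 12·3 = 44, valid modulo lcm(12, 15) = 60: x ≡ 44 (mod 60).
  Combine with x ≡ 2 (mod 6): gcd(60, 6) = 6; 2 - 44 = -42, which IS divisible by 6, so compatible.
    Write x = 44 + 60·t and substitute into x ≡ 2 (mod 6): 60·t ≡ 2 − 44 = -42 (mod 6).
    Divide the congruence (and modulus) by g = 6: 10·t ≡ -7 (mod 1).
    Modulo 1 every t works; take t = 0.
    Then x = 44 + 60·0 = 44, valid modulo lcm(60, 6) = 60: x ≡ 44 (mod 60).
Verify: 44 mod 12 = 8, 44 mod 15 = 14, 44 mod 6 = 2.

x ≡ 44 (mod 60).


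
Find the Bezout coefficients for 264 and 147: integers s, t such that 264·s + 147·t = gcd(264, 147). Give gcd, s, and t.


Euclidean algorithm on (264, 147) — divide until remainder is 0:
  264 = 1 · 147 + 117
  147 = 1 · 117 + 30
  117 = 3 · 30 + 27
  30 = 1 · 27 + 3
  27 = 9 · 3 + 0
gcd(264, 147) = 3.
Track Bezout coefficients alongside the remainders: start with r₀ = 264 = a·1 + b·0 (s = 1, t = 0) and r₁ = 147 = a·0 + b·1 (s = 0, t = 1); each new remainder r_{k+1} = r_{k-1} − q_k·r_k inherits s_{k+1} = s_{k-1} − q_k·s_k, t_{k+1} = t_{k-1} − q_k·t_k, so r_k = a·s_k + b·t_k at every step:
  q = 1: r = 117, s = 1 − 1·0 = 1, t = 0 − 1·1 = -1  (check: 264·1 + 147·(-1) = 117)
  q = 1: r = 30, s = 0 − 1·1 = -1, t = 1 − 1·(-1) = 2  (check: 264·(-1) + 147·2 = 30)
  q = 3: r = 27, s = 1 − 3·(-1) = 4, t = -1 − 3·2 = -7  (check: 264·4 + 147·(-7) = 27)
  q = 1: r = 3, s = -1 − 1·4 = -5, t = 2 − 1·(-7) = 9  (check: 264·(-5) + 147·9 = 3)
The row with r = 3 (the gcd) gives the Bezout coefficients s = -5, t = 9.
Result: 264 · (-5) + 147 · (9) = 3.

gcd(264, 147) = 3; s = -5, t = 9 (check: 264·(-5) + 147·9 = 3).


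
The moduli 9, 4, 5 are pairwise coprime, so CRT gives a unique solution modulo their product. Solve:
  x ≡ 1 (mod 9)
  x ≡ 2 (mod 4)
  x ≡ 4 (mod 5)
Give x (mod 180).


Moduli 9, 4, 5 are pairwise coprime; by CRT there is a unique solution modulo M = 9 · 4 · 5 = 180.
Solve pairwise, accumulating the modulus:
  Start with x ≡ 1 (mod 9).
  Combine with x ≡ 2 (mod 4): since gcd(9, 4) = 1, we get a unique residue mod 36.
    Write x = 1 + 9·t and substitute into x ≡ 2 (mod 4): 9·t ≡ 2 − 1 = 1 (mod 4).
    Reduce coefficients mod 4: 1·t ≡ 1 (mod 4).
    So t ≡ 1 (mod 4).
    Then x = 1 + 9·1 = 10, valid modulo lcm(9, 4) = 36: x ≡ 10 (mod 36).
  Combine with x ≡ 4 (mod 5): since gcd(36, 5) = 1, we get a unique residue mod 180.
    Write x = 10 + 36·t and substitute into x ≡ 4 (mod 5): 36·t ≡ 4 − 10 = -6 (mod 5).
    Reduce coefficients mod 5: 1·t ≡ 4 (mod 5).
    So t ≡ 4 (mod 5).
    Then x = 10 + 36·4 = 154, valid modulo lcm(36, 5) = 180: x ≡ 154 (mod 180).
Verify: 154 mod 9 = 1 ✓, 154 mod 4 = 2 ✓, 154 mod 5 = 4 ✓.

x ≡ 154 (mod 180).


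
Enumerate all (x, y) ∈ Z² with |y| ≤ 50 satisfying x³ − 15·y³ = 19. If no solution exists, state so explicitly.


The equation is x³ - 15y³ = 19. For fixed y, x³ = 15·y³ + 19, so a solution requires the RHS to be a perfect cube.
Strategy: iterate y from -50 to 50, compute RHS = 15·y³ + 19, and check whether it is a (positive or negative) perfect cube.
Check small values of y:
  y = 0: RHS = 19 is not a perfect cube.
  y = 1: RHS = 34 is not a perfect cube.
  y = -1: RHS = 4 is not a perfect cube.
  y = 2: RHS = 139 is not a perfect cube.
  y = -2: RHS = -101 is not a perfect cube.
  y = 3: RHS = 424 is not a perfect cube.
  y = -3: RHS = -386 is not a perfect cube.
Continuing the search up to |y| = 50 finds no solutions either.
No (x, y) in the scanned range satisfies the equation.

No integer solutions with |y| ≤ 50.


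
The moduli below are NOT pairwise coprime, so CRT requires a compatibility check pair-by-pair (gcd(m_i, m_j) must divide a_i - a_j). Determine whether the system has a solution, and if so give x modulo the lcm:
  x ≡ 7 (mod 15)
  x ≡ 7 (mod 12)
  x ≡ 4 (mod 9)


Moduli 15, 12, 9 are not pairwise coprime, so CRT works modulo lcm(m_i) when all pairwise compatibility conditions hold.
Pairwise compatibility: gcd(m_i, m_j) must divide a_i - a_j for every pair.
Merge one congruence at a time:
  Start: x ≡ 7 (mod 15).
  Combine with x ≡ 7 (mod 12): gcd(15, 12) = 3; 7 - 7 = 0, which IS divisible by 3, so compatible.
    Write x = 7 + 15·t and substitute into x ≡ 7 (mod 12): 15·t ≡ 7 − 7 = 0 (mod 12).
    Divide the congruence (and modulus) by g = 3: 5·t ≡ 0 (mod 4).
    Reduce coefficients mod 4: 1·t ≡ 0 (mod 4).
    So t ≡ 0 (mod 4).
    Then x = 7 + 15·0 = 7, valid modulo lcm(15, 12) = 60: x ≡ 7 (mod 60).
  Combine with x ≡ 4 (mod 9): gcd(60, 9) = 3; 4 - 7 = -3, which IS divisible by 3, so compatible.
    Write x = 7 + 60·t and substitute into x ≡ 4 (mod 9): 60·t ≡ 4 − 7 = -3 (mod 9).
    Divide the congruence (and modulus) by g = 3: 20·t ≡ -1 (mod 3).
    Reduce coefficients mod 3: 2·t ≡ 2 (mod 3).
    The inverse of 2 mod 3 is 2 (since 2·2 = 4 = 1·3 + 1), so t ≡ 2·2 = 4 ≡ 1 (mod 3).
    Then x = 7 + 60·1 = 67, valid modulo lcm(60, 9) = 180: x ≡ 67 (mod 180).
Verify: 67 mod 15 = 7, 67 mod 12 = 7, 67 mod 9 = 4.

x ≡ 67 (mod 180).


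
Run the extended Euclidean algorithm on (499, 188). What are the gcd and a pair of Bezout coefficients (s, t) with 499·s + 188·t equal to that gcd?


Euclidean algorithm on (499, 188) — divide until remainder is 0:
  499 = 2 · 188 + 123
  188 = 1 · 123 + 65
  123 = 1 · 65 + 58
  65 = 1 · 58 + 7
  58 = 8 · 7 + 2
  7 = 3 · 2 + 1
  2 = 2 · 1 + 0
gcd(499, 188) = 1.
Track Bezout coefficients alongside the remainders: start with r₀ = 499 = a·1 + b·0 (s = 1, t = 0) and r₁ = 188 = a·0 + b·1 (s = 0, t = 1); each new remainder r_{k+1} = r_{k-1} − q_k·r_k inherits s_{k+1} = s_{k-1} − q_k·s_k, t_{k+1} = t_{k-1} − q_k·t_k, so r_k = a·s_k + b·t_k at every step:
  q = 2: r = 123, s = 1 − 2·0 = 1, t = 0 − 2·1 = -2  (check: 499·1 + 188·(-2) = 123)
  q = 1: r = 65, s = 0 − 1·1 = -1, t = 1 − 1·(-2) = 3  (check: 499·(-1) + 188·3 = 65)
  q = 1: r = 58, s = 1 − 1·(-1) = 2, t = -2 − 1·3 = -5  (check: 499·2 + 188·(-5) = 58)
  q = 1: r = 7, s = -1 − 1·2 = -3, t = 3 − 1·(-5) = 8  (check: 499·(-3) + 188·8 = 7)
  q = 8: r = 2, s = 2 − 8·(-3) = 26, t = -5 − 8·8 = -69  (check: 499·26 + 188·(-69) = 2)
  q = 3: r = 1, s = -3 − 3·26 = -81, t = 8 − 3·(-69) = 215  (check: 499·(-81) + 188·215 = 1)
The row with r = 1 (the gcd) gives the Bezout coefficients s = -81, t = 215.
Result: 499 · (-81) + 188 · (215) = 1.

gcd(499, 188) = 1; s = -81, t = 215 (check: 499·(-81) + 188·215 = 1).


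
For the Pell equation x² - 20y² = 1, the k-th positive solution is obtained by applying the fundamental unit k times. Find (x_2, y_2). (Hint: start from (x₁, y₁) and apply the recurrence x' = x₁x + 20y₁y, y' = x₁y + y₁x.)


Step 1: Find the fundamental solution (x₁, y₁) of x² - 20y² = 1.
  Expand √20 as a continued fraction. a₀ = ⌊√20⌋ = 4; iterate m_{k+1} = d_k·a_k − m_k, d_{k+1} = (20 − m_{k+1}²)/d_k, a_{k+1} = ⌊(a₀ + m_{k+1})/d_{k+1}⌋ (starting m₀ = 0, d₀ = 1), with convergents p_k = a_k·p_{k-1} + p_{k-2}, q_k = a_k·q_{k-1} + q_{k-2} (p₋₁ = 1, q₋₁ = 0):
  k = 0: a₀ = 4; p₀/q₀ = 4/1; p₀² − 20·q₀² = 16 − 20 = -4.
  k = 1: m = 4, d = 4, a = ⌊(4 + 4)/4⌋ = 2; p/q = (2·4 + 1)/(2·1 + 0) = 9/2; p² − 20·q² = 81 − 80 = 1.
  The first convergent with p² − 20·q² = 1 gives the fundamental solution (x₁, y₁) = (9, 2).
Step 2: Apply the recurrence (x_{n+1}, y_{n+1}) = (x₁x_n + 20y₁y_n, x₁y_n + y₁x_n) repeatedly.
  From (x_1, y_1) = (9, 2): x_2 = 9·9 + 20·2·2 = 161; y_2 = 9·2 + 2·9 = 36.
Step 3: Verify x_2² - 20·y_2² = 25921 - 25920 = 1 (should be 1). ✓

(x_1, y_1) = (9, 2); (x_2, y_2) = (161, 36).


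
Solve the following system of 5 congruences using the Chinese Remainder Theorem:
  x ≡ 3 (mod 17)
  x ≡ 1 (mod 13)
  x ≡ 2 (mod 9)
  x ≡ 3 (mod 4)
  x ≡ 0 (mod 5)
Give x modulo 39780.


Product of moduli M = 17 · 13 · 9 · 4 · 5 = 39780.
Merge one congruence at a time:
  Start: x ≡ 3 (mod 17).
  Combine with x ≡ 1 (mod 13); new modulus lcm = 221.
    Write x = 3 + 17·t and substitute into x ≡ 1 (mod 13): 17·t ≡ 1 − 3 = -2 (mod 13).
    Reduce coefficients mod 13: 4·t ≡ 11 (mod 13).
    The inverse of 4 mod 13 is 10 (since 4·10 = 40 = 3·13 + 1), so t ≡ 10·11 = 110 ≡ 6 (mod 13).
    Then x = 3 + 17·6 = 105, valid modulo lcm(17, 13) = 221: x ≡ 105 (mod 221).
  Combine with x ≡ 2 (mod 9); new modulus lcm = 1989.
    Write x = 105 + 221·t and substitute into x ≡ 2 (mod 9): 221·t ≡ 2 − 105 = -103 (mod 9).
    Reduce coefficients mod 9: 5·t ≡ 5 (mod 9).
    The inverse of 5 mod 9 is 2 (since 5·2 = 10 = 1·9 + 1), so t ≡ 2·5 = 10 ≡ 1 (mod 9).
    Then x = 105 + 221·1 = 326, valid modulo lcm(221, 9) = 1989: x ≡ 326 (mod 1989).
  Combine with x ≡ 3 (mod 4); new modulus lcm = 7956.
    Write x = 326 + 1989·t and substitute into x ≡ 3 (mod 4): 1989·t ≡ 3 − 326 = -323 (mod 4).
    Reduce coefficients mod 4: 1·t ≡ 1 (mod 4).
    So t ≡ 1 (mod 4).
    Then x = 326 + 1989·1 = 2315, valid modulo lcm(1989, 4) = 7956: x ≡ 2315 (mod 7956).
  Combine with x ≡ 0 (mod 5); new modulus lcm = 39780.
    Write x = 2315 + 7956·t and substitute into x ≡ 0 (mod 5): 7956·t ≡ 0 − 2315 = -2315 (mod 5).
    Reduce coefficients mod 5: 1·t ≡ 0 (mod 5).
    So t ≡ 0 (mod 5).
    Then x = 2315 + 7956·0 = 2315, valid modulo lcm(7956, 5) = 39780: x ≡ 2315 (mod 39780).
Verify against each original: 2315 mod 17 = 3, 2315 mod 13 = 1, 2315 mod 9 = 2, 2315 mod 4 = 3, 2315 mod 5 = 0.

x ≡ 2315 (mod 39780).


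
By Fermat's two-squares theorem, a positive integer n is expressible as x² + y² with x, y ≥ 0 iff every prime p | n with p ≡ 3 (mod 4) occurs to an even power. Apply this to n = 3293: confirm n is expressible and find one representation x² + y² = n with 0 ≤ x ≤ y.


Step 1: Factor n = 3293 = 37 · 89.
Step 2: Check the mod-4 condition on each prime factor: 37 ≡ 1 (mod 4), exponent 1; 89 ≡ 1 (mod 4), exponent 1.
All primes ≡ 3 (mod 4) appear to even exponent (or don't appear), so by the two-squares theorem n IS expressible as a sum of two squares.
Step 3: Build a representation. Here n = 37 · 89 is a product of primes ≡ 1 (mod 4). Each prime p ≡ 1 (mod 4) is itself a sum of two squares; find a² by testing p − a² for a perfect square:
  37: 37 − 1² = 36 = 6² ⇒ 37 = 1² + 6².
  89: 89 − 1² = 88, 89 − 2² = 85, 89 − 3² = 80, 89 − 4² = 73, 89 − 5² = 64 = 8² ⇒ 89 = 5² + 8².
  Combine using the Brahmagupta–Fibonacci identity (a² + b²)(c² + d²) = (ac − bd)² + (ad + bc)² = (ac + bd)² + (ad − bc)²:
  37 · 89 = 3293: from (1² + 6²)(5² + 8²), take (1·5 − 6·8, 1·8 + 6·5) = (5 − 48, 8 + 30) = (-43, 38); dropping signs (only squares matter) gives (43, 38); check 43² + 38² = 1849 + 1444 = 3293 ✓.
Step 4: Order so x ≤ y and verify: 38² + 43² = 1444 + 1849 = 3293 = n. ✓

n = 3293 = 38² + 43² (one valid representation with x ≤ y).


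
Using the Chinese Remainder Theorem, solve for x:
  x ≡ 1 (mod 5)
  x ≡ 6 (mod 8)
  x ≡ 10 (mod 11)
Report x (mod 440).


Moduli 5, 8, 11 are pairwise coprime; by CRT there is a unique solution modulo M = 5 · 8 · 11 = 440.
Solve pairwise, accumulating the modulus:
  Start with x ≡ 1 (mod 5).
  Combine with x ≡ 6 (mod 8): since gcd(5, 8) = 1, we get a unique residue mod 40.
    Write x = 1 + 5·t and substitute into x ≡ 6 (mod 8): 5·t ≡ 6 − 1 = 5 (mod 8).
    The inverse of 5 mod 8 is 5 (since 5·5 = 25 = 3·8 + 1), so t ≡ 5·5 = 25 ≡ 1 (mod 8).
    Then x = 1 + 5·1 = 6, valid modulo lcm(5, 8) = 40: x ≡ 6 (mod 40).
  Combine with x ≡ 10 (mod 11): since gcd(40, 11) = 1, we get a unique residue mod 440.
    Write x = 6 + 40·t and substitute into x ≡ 10 (mod 11): 40·t ≡ 10 − 6 = 4 (mod 11).
    Reduce coefficients mod 11: 7·t ≡ 4 (mod 11).
    The inverse of 7 mod 11 is 8 (since 7·8 = 56 = 5·11 + 1), so t ≡ 8·4 = 32 ≡ 10 (mod 11).
    Then x = 6 + 40·10 = 406, valid modulo lcm(40, 11) = 440: x ≡ 406 (mod 440).
Verify: 406 mod 5 = 1 ✓, 406 mod 8 = 6 ✓, 406 mod 11 = 10 ✓.

x ≡ 406 (mod 440).


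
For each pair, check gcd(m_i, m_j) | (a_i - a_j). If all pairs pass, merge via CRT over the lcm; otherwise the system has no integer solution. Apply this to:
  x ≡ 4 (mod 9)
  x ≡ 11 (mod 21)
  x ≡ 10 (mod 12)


Moduli 9, 21, 12 are not pairwise coprime, so CRT works modulo lcm(m_i) when all pairwise compatibility conditions hold.
Pairwise compatibility: gcd(m_i, m_j) must divide a_i - a_j for every pair.
Merge one congruence at a time:
  Start: x ≡ 4 (mod 9).
  Combine with x ≡ 11 (mod 21): gcd(9, 21) = 3, and 11 - 4 = 7 is NOT divisible by 3.
    ⇒ system is inconsistent (no integer solution).

No solution (the system is inconsistent).


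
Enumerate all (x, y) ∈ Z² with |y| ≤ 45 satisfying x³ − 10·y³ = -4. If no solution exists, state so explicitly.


The equation is x³ - 10y³ = -4. For fixed y, x³ = 10·y³ − 4, so a solution requires the RHS to be a perfect cube.
Strategy: iterate y from -45 to 45, compute RHS = 10·y³ − 4, and check whether it is a (positive or negative) perfect cube.
Check small values of y:
  y = 0: RHS = -4 is not a perfect cube.
  y = 1: RHS = 6 is not a perfect cube.
  y = -1: RHS = -14 is not a perfect cube.
  y = 2: RHS = 76 is not a perfect cube.
  y = -2: RHS = -84 is not a perfect cube.
  y = 3: RHS = 266 is not a perfect cube.
  y = -3: RHS = -274 is not a perfect cube.
Continuing the search up to |y| = 45 finds no solutions either.
No (x, y) in the scanned range satisfies the equation.

No integer solutions with |y| ≤ 45.


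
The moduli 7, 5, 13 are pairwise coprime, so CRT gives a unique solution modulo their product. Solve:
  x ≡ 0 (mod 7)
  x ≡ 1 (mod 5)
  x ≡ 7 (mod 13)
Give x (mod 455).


Moduli 7, 5, 13 are pairwise coprime; by CRT there is a unique solution modulo M = 7 · 5 · 13 = 455.
Solve pairwise, accumulating the modulus:
  Start with x ≡ 0 (mod 7).
  Combine with x ≡ 1 (mod 5): since gcd(7, 5) = 1, we get a unique residue mod 35.
    Write x = 0 + 7·t and substitute into x ≡ 1 (mod 5): 7·t ≡ 1 − 0 = 1 (mod 5).
    Reduce coefficients mod 5: 2·t ≡ 1 (mod 5).
    The inverse of 2 mod 5 is 3 (since 2·3 = 6 = 1·5 + 1), so t ≡ 3·1 = 3 ≡ 3 (mod 5).
    Then x = 0 + 7·3 = 21, valid modulo lcm(7, 5) = 35: x ≡ 21 (mod 35).
  Combine with x ≡ 7 (mod 13): since gcd(35, 13) = 1, we get a unique residue mod 455.
    Write x = 21 + 35·t and substitute into x ≡ 7 (mod 13): 35·t ≡ 7 − 21 = -14 (mod 13).
    Reduce coefficients mod 13: 9·t ≡ 12 (mod 13).
    The inverse of 9 mod 13 is 3 (since 9·3 = 27 = 2·13 + 1), so t ≡ 3·12 = 36 ≡ 10 (mod 13).
    Then x = 21 + 35·10 = 371, valid modulo lcm(35, 13) = 455: x ≡ 371 (mod 455).
Verify: 371 mod 7 = 0 ✓, 371 mod 5 = 1 ✓, 371 mod 13 = 7 ✓.

x ≡ 371 (mod 455).


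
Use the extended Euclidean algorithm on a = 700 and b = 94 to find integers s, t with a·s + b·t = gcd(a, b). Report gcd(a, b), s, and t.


Euclidean algorithm on (700, 94) — divide until remainder is 0:
  700 = 7 · 94 + 42
  94 = 2 · 42 + 10
  42 = 4 · 10 + 2
  10 = 5 · 2 + 0
gcd(700, 94) = 2.
Track Bezout coefficients alongside the remainders: start with r₀ = 700 = a·1 + b·0 (s = 1, t = 0) and r₁ = 94 = a·0 + b·1 (s = 0, t = 1); each new remainder r_{k+1} = r_{k-1} − q_k·r_k inherits s_{k+1} = s_{k-1} − q_k·s_k, t_{k+1} = t_{k-1} − q_k·t_k, so r_k = a·s_k + b·t_k at every step:
  q = 7: r = 42, s = 1 − 7·0 = 1, t = 0 − 7·1 = -7  (check: 700·1 + 94·(-7) = 42)
  q = 2: r = 10, s = 0 − 2·1 = -2, t = 1 − 2·(-7) = 15  (check: 700·(-2) + 94·15 = 10)
  q = 4: r = 2, s = 1 − 4·(-2) = 9, t = -7 − 4·15 = -67  (check: 700·9 + 94·(-67) = 2)
The row with r = 2 (the gcd) gives the Bezout coefficients s = 9, t = -67.
Result: 700 · (9) + 94 · (-67) = 2.

gcd(700, 94) = 2; s = 9, t = -67 (check: 700·9 + 94·(-67) = 2).


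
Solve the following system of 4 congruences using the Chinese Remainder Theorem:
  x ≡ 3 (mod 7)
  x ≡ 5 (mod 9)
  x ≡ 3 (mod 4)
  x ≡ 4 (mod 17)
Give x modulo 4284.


Product of moduli M = 7 · 9 · 4 · 17 = 4284.
Merge one congruence at a time:
  Start: x ≡ 3 (mod 7).
  Combine with x ≡ 5 (mod 9); new modulus lcm = 63.
    Write x = 3 + 7·t and substitute into x ≡ 5 (mod 9): 7·t ≡ 5 − 3 = 2 (mod 9).
    The inverse of 7 mod 9 is 4 (since 7·4 = 28 = 3·9 + 1), so t ≡ 4·2 = 8 ≡ 8 (mod 9).
    Then x = 3 + 7·8 = 59, valid modulo lcm(7, 9) = 63: x ≡ 59 (mod 63).
  Combine with x ≡ 3 (mod 4); new modulus lcm = 252.
    Write x = 59 + 63·t and substitute into x ≡ 3 (mod 4): 63·t ≡ 3 − 59 = -56 (mod 4).
    Reduce coefficients mod 4: 3·t ≡ 0 (mod 4).
    The inverse of 3 mod 4 is 3 (since 3·3 = 9 = 2·4 + 1), so t ≡ 3·0 = 0 ≡ 0 (mod 4).
    Then x = 59 + 63·0 = 59, valid modulo lcm(63, 4) = 252: x ≡ 59 (mod 252).
  Combine with x ≡ 4 (mod 17); new modulus lcm = 4284.
    Write x = 59 + 252·t and substitute into x ≡ 4 (mod 17): 252·t ≡ 4 − 59 = -55 (mod 17).
    Reduce coefficients mod 17: 14·t ≡ 13 (mod 17).
    The inverse of 14 mod 17 is 11 (since 14·11 = 154 = 9·17 + 1), so t ≡ 11·13 = 143 ≡ 7 (mod 17).
    Then x = 59 + 252·7 = 1823, valid modulo lcm(252, 17) = 4284: x ≡ 1823 (mod 4284).
Verify against each original: 1823 mod 7 = 3, 1823 mod 9 = 5, 1823 mod 4 = 3, 1823 mod 17 = 4.

x ≡ 1823 (mod 4284).


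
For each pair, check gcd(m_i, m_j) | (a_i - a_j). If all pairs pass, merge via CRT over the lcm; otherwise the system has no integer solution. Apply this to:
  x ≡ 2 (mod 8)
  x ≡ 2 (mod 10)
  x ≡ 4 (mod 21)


Moduli 8, 10, 21 are not pairwise coprime, so CRT works modulo lcm(m_i) when all pairwise compatibility conditions hold.
Pairwise compatibility: gcd(m_i, m_j) must divide a_i - a_j for every pair.
Merge one congruence at a time:
  Start: x ≡ 2 (mod 8).
  Combine with x ≡ 2 (mod 10): gcd(8, 10) = 2; 2 - 2 = 0, which IS divisible by 2, so compatible.
    Write x = 2 + 8·t and substitute into x ≡ 2 (mod 10): 8·t ≡ 2 − 2 = 0 (mod 10).
    Divide the congruence (and modulus) by g = 2: 4·t ≡ 0 (mod 5).
    The inverse of 4 mod 5 is 4 (since 4·4 = 16 = 3·5 + 1), so t ≡ 4·0 = 0 ≡ 0 (mod 5).
    Then x = 2 + 8·0 = 2, valid modulo lcm(8, 10) = 40: x ≡ 2 (mod 40).
  Combine with x ≡ 4 (mod 21): gcd(40, 21) = 1; 4 - 2 = 2, which IS divisible by 1, so compatible.
    Write x = 2 + 40·t and substitute into x ≡ 4 (mod 21): 40·t ≡ 4 − 2 = 2 (mod 21).
    Reduce coefficients mod 21: 19·t ≡ 2 (mod 21).
    The inverse of 19 mod 21 is 10 (since 19·10 = 190 = 9·21 + 1), so t ≡ 10·2 = 20 ≡ 20 (mod 21).
    Then x = 2 + 40·20 = 802, valid modulo lcm(40, 21) = 840: x ≡ 802 (mod 840).
Verify: 802 mod 8 = 2, 802 mod 10 = 2, 802 mod 21 = 4.

x ≡ 802 (mod 840).


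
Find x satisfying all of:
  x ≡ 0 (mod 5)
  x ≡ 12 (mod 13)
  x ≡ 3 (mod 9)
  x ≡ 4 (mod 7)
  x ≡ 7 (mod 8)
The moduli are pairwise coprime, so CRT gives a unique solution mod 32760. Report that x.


Product of moduli M = 5 · 13 · 9 · 7 · 8 = 32760.
Merge one congruence at a time:
  Start: x ≡ 0 (mod 5).
  Combine with x ≡ 12 (mod 13); new modulus lcm = 65.
    Write x = 0 + 5·t and substitute into x ≡ 12 (mod 13): 5·t ≡ 12 − 0 = 12 (mod 13).
    The inverse of 5 mod 13 is 8 (since 5·8 = 40 = 3·13 + 1), so t ≡ 8·12 = 96 ≡ 5 (mod 13).
    Then x = 0 + 5·5 = 25, valid modulo lcm(5, 13) = 65: x ≡ 25 (mod 65).
  Combine with x ≡ 3 (mod 9); new modulus lcm = 585.
    Write x = 25 + 65·t and substitute into x ≡ 3 (mod 9): 65·t ≡ 3 − 25 = -22 (mod 9).
    Reduce coefficients mod 9: 2·t ≡ 5 (mod 9).
    The inverse of 2 mod 9 is 5 (since 2·5 = 10 = 1·9 + 1), so t ≡ 5·5 = 25 ≡ 7 (mod 9).
    Then x = 25 + 65·7 = 480, valid modulo lcm(65, 9) = 585: x ≡ 480 (mod 585).
  Combine with x ≡ 4 (mod 7); new modulus lcm = 4095.
    Write x = 480 + 585·t and substitute into x ≡ 4 (mod 7): 585·t ≡ 4 − 480 = -476 (mod 7).
    Reduce coefficients mod 7: 4·t ≡ 0 (mod 7).
    The inverse of 4 mod 7 is 2 (since 4·2 = 8 = 1·7 + 1), so t ≡ 2·0 = 0 ≡ 0 (mod 7).
    Then x = 480 + 585·0 = 480, valid modulo lcm(585, 7) = 4095: x ≡ 480 (mod 4095).
  Combine with x ≡ 7 (mod 8); new modulus lcm = 32760.
    Write x = 480 + 4095·t and substitute into x ≡ 7 (mod 8): 4095·t ≡ 7 − 480 = -473 (mod 8).
    Reduce coefficients mod 8: 7·t ≡ 7 (mod 8).
    The inverse of 7 mod 8 is 7 (since 7·7 = 49 = 6·8 + 1), so t ≡ 7·7 = 49 ≡ 1 (mod 8).
    Then x = 480 + 4095·1 = 4575, valid modulo lcm(4095, 8) = 32760: x ≡ 4575 (mod 32760).
Verify against each original: 4575 mod 5 = 0, 4575 mod 13 = 12, 4575 mod 9 = 3, 4575 mod 7 = 4, 4575 mod 8 = 7.

x ≡ 4575 (mod 32760).


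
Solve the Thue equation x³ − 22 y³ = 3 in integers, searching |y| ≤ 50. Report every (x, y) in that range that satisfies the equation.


The equation is x³ - 22y³ = 3. For fixed y, x³ = 22·y³ + 3, so a solution requires the RHS to be a perfect cube.
Strategy: iterate y from -50 to 50, compute RHS = 22·y³ + 3, and check whether it is a (positive or negative) perfect cube.
Check small values of y:
  y = 0: RHS = 3 is not a perfect cube.
  y = 1: RHS = 25 is not a perfect cube.
  y = -1: RHS = -19 is not a perfect cube.
  y = 2: RHS = 179 is not a perfect cube.
  y = -2: RHS = -173 is not a perfect cube.
  y = 3: RHS = 597 is not a perfect cube.
  y = -3: RHS = -591 is not a perfect cube.
Continuing the search up to |y| = 50 finds no solutions either.
No (x, y) in the scanned range satisfies the equation.

No integer solutions with |y| ≤ 50.


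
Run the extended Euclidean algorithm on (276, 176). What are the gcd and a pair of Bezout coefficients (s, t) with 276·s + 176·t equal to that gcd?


Euclidean algorithm on (276, 176) — divide until remainder is 0:
  276 = 1 · 176 + 100
  176 = 1 · 100 + 76
  100 = 1 · 76 + 24
  76 = 3 · 24 + 4
  24 = 6 · 4 + 0
gcd(276, 176) = 4.
Track Bezout coefficients alongside the remainders: start with r₀ = 276 = a·1 + b·0 (s = 1, t = 0) and r₁ = 176 = a·0 + b·1 (s = 0, t = 1); each new remainder r_{k+1} = r_{k-1} − q_k·r_k inherits s_{k+1} = s_{k-1} − q_k·s_k, t_{k+1} = t_{k-1} − q_k·t_k, so r_k = a·s_k + b·t_k at every step:
  q = 1: r = 100, s = 1 − 1·0 = 1, t = 0 − 1·1 = -1  (check: 276·1 + 176·(-1) = 100)
  q = 1: r = 76, s = 0 − 1·1 = -1, t = 1 − 1·(-1) = 2  (check: 276·(-1) + 176·2 = 76)
  q = 1: r = 24, s = 1 − 1·(-1) = 2, t = -1 − 1·2 = -3  (check: 276·2 + 176·(-3) = 24)
  q = 3: r = 4, s = -1 − 3·2 = -7, t = 2 − 3·(-3) = 11  (check: 276·(-7) + 176·11 = 4)
The row with r = 4 (the gcd) gives the Bezout coefficients s = -7, t = 11.
Result: 276 · (-7) + 176 · (11) = 4.

gcd(276, 176) = 4; s = -7, t = 11 (check: 276·(-7) + 176·11 = 4).
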